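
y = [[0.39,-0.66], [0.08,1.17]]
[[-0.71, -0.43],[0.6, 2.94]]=y @ [[-0.85, 2.82], [0.57, 2.32]]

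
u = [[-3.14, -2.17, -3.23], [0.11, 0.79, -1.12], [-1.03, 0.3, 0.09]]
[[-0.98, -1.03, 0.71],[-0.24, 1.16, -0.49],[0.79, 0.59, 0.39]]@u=[[2.23,  1.53,  4.38], [1.39,  1.29,  -0.57], [-2.82,  -1.13,  -3.18]]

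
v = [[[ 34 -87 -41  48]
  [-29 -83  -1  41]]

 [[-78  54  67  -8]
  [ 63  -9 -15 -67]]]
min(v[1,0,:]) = -78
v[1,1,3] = -67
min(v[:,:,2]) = -41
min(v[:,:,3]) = -67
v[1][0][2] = 67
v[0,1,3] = 41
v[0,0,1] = -87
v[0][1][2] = -1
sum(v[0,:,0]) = 5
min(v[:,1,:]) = -83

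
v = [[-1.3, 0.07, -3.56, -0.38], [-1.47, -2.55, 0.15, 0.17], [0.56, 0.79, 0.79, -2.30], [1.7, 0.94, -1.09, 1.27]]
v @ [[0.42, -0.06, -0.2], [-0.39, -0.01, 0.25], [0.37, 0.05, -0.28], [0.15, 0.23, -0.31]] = [[-1.95, -0.19, 1.39], [0.46, 0.16, -0.44], [-0.13, -0.53, 0.58], [0.13, 0.13, -0.19]]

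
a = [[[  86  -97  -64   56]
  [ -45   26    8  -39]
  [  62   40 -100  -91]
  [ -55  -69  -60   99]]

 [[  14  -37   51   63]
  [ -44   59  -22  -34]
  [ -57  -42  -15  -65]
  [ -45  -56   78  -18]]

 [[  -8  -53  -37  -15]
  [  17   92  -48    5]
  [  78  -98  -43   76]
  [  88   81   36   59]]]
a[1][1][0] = -44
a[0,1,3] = -39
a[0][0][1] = -97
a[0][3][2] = -60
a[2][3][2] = 36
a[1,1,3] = -34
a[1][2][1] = -42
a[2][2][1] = -98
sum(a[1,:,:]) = -170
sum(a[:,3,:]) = 138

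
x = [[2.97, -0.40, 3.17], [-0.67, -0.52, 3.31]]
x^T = [[2.97, -0.67],[-0.4, -0.52],[3.17, 3.31]]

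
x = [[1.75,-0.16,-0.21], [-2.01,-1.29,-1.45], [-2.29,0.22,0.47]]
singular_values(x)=[3.6, 1.87, 0.07]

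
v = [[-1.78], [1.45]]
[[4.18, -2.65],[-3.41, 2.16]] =v@ [[-2.35, 1.49]]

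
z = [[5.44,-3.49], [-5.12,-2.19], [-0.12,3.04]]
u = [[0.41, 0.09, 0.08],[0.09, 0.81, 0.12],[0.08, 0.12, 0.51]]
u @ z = [[1.76, -1.38],[-3.67, -1.72],[-0.24, 1.01]]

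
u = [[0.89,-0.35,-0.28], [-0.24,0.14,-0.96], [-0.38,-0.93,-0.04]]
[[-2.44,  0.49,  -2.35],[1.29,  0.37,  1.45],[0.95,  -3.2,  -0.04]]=u@ [[-2.86,1.55,-2.45], [0.17,2.82,1.08], [-0.60,-0.36,-0.74]]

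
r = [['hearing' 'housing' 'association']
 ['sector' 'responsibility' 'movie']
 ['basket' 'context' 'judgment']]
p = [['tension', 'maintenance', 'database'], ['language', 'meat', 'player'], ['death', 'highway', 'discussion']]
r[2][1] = 'context'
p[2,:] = ['death', 'highway', 'discussion']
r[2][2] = 'judgment'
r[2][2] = 'judgment'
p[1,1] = 'meat'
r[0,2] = 'association'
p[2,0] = 'death'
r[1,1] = 'responsibility'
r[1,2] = 'movie'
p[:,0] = ['tension', 'language', 'death']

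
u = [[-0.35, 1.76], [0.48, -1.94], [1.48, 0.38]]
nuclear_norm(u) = 4.21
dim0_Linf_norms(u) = [1.48, 1.94]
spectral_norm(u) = 2.69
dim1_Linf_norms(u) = [1.76, 1.94, 1.48]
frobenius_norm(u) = 3.09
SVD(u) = [[0.67, -0.01], [-0.74, -0.05], [0.02, -1.0]] @ diag([2.685753854355085, 1.5282755752209094]) @ [[-0.21, 0.98], [-0.98, -0.21]]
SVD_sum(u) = [[-0.37,1.76],[0.41,-1.95],[-0.01,0.07]] + [[0.02, 0.00],  [0.07, 0.01],  [1.49, 0.31]]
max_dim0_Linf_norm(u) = 1.94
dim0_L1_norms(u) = [2.31, 4.08]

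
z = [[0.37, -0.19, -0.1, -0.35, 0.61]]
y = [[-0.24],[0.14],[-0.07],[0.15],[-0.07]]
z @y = [[-0.20]]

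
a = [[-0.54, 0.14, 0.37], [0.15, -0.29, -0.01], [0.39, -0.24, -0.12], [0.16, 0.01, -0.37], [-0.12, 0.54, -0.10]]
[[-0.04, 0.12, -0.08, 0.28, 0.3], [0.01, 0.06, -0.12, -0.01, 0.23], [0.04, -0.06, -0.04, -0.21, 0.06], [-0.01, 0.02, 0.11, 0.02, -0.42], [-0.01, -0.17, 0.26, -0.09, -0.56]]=a @ [[0.13, -0.54, 0.11, -1.0, -0.0], [0.02, -0.48, 0.47, -0.48, -0.83], [0.08, -0.29, -0.23, -0.51, 1.12]]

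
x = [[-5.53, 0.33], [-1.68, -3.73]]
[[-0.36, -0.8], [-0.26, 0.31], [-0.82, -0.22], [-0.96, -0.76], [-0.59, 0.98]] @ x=[[3.33, 2.87], [0.92, -1.24], [4.9, 0.55], [6.59, 2.52], [1.62, -3.85]]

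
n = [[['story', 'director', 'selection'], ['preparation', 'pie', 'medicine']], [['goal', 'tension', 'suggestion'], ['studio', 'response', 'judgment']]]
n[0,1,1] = 'pie'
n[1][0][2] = 'suggestion'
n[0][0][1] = 'director'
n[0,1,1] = 'pie'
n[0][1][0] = 'preparation'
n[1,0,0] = 'goal'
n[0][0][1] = 'director'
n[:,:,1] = [['director', 'pie'], ['tension', 'response']]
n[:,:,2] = [['selection', 'medicine'], ['suggestion', 'judgment']]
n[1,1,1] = 'response'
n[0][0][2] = 'selection'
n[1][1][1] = 'response'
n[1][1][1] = 'response'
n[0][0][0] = 'story'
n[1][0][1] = 'tension'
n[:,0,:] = [['story', 'director', 'selection'], ['goal', 'tension', 'suggestion']]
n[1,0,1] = 'tension'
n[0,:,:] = [['story', 'director', 'selection'], ['preparation', 'pie', 'medicine']]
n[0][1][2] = 'medicine'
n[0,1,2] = 'medicine'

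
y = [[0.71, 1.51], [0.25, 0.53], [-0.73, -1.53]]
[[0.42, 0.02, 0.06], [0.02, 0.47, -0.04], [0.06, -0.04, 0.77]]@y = [[0.26, 0.55], [0.16, 0.34], [-0.53, -1.11]]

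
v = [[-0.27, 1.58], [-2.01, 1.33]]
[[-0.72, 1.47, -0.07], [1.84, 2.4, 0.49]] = v @ [[-1.37,  -0.65,  -0.31], [-0.69,  0.82,  -0.10]]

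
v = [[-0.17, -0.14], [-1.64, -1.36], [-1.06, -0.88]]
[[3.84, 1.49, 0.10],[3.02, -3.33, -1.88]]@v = [[-3.20, -2.65], [6.94, 5.76]]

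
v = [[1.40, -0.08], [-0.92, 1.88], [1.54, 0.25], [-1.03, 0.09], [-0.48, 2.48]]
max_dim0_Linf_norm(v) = 2.48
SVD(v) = [[0.23, 0.53], [-0.62, 0.06], [0.16, 0.66], [-0.17, -0.38], [-0.71, 0.36]] @ diag([3.363303834795895, 2.2179466438233426]) @ [[0.49, -0.87], [0.87, 0.49]]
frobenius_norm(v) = 4.03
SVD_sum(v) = [[0.37, -0.66], [-1.03, 1.82], [0.27, -0.47], [-0.29, 0.51], [-1.18, 2.08]] + [[1.03, 0.58], [0.11, 0.06], [1.27, 0.72], [-0.74, -0.42], [0.70, 0.4]]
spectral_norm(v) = 3.36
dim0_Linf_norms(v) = [1.54, 2.48]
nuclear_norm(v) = 5.58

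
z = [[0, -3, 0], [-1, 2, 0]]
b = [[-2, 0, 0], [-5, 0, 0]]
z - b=[[2, -3, 0], [4, 2, 0]]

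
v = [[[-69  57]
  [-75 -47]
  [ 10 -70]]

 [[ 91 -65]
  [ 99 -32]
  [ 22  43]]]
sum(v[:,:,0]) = 78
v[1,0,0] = 91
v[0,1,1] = -47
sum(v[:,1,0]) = 24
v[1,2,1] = 43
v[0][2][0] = 10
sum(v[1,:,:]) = 158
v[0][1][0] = -75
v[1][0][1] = -65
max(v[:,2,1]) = 43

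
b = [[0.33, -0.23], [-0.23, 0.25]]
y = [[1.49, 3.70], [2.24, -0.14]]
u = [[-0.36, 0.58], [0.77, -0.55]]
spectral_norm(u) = 1.15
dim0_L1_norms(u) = [1.13, 1.13]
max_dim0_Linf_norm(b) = 0.33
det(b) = 0.03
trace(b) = 0.58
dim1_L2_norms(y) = [3.99, 2.24]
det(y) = -8.50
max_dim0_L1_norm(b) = 0.56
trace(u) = -0.91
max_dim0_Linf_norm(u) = 0.77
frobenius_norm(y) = 4.58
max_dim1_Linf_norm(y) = 3.7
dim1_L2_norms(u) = [0.68, 0.95]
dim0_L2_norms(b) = [0.4, 0.34]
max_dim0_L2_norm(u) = 0.85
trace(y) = 1.35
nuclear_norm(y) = 6.16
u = y @ b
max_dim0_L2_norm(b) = 0.4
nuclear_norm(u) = 1.36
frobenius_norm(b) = 0.53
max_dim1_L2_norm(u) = 0.95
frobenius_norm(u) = 1.17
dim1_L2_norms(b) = [0.4, 0.34]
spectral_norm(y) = 4.07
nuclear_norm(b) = 0.58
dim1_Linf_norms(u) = [0.58, 0.77]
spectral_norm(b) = 0.52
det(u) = -0.25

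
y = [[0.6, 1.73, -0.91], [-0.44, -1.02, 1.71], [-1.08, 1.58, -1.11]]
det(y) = -3.347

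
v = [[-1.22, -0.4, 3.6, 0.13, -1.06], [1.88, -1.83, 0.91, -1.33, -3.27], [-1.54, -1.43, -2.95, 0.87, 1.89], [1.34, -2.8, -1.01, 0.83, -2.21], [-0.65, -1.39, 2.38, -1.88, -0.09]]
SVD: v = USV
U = [[0.44, -0.42, -0.38, -0.65, -0.26], [0.60, 0.43, 0.12, 0.30, -0.6], [-0.51, 0.28, -0.69, 0.04, -0.43], [0.23, 0.70, -0.23, -0.37, 0.51], [0.36, -0.25, -0.56, 0.60, 0.37]]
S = [6.44, 5.09, 3.06, 2.03, 0.46]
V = [[0.23, -0.26, 0.66, -0.26, -0.61], [0.39, -0.52, -0.64, 0.13, -0.38], [0.59, 0.76, -0.11, 0.02, -0.24], [0.19, -0.06, -0.19, -0.92, 0.28], [0.64, -0.27, 0.32, 0.26, 0.59]]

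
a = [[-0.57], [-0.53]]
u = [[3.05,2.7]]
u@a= [[-3.17]]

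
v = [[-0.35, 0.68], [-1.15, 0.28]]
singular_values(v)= [1.31, 0.52]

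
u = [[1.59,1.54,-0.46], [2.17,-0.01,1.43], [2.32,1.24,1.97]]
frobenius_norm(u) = 4.76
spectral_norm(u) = 4.36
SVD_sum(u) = [[1.28, 0.54, 0.76],[1.97, 0.83, 1.18],[2.62, 1.1, 1.56]] + [[0.21, 1.11, -1.14], [-0.10, -0.51, 0.52], [-0.03, -0.16, 0.16]] + [[0.1, -0.11, -0.09],[0.30, -0.33, -0.27],[-0.27, 0.3, 0.24]]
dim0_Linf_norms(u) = [2.32, 1.54, 1.97]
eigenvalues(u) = [3.33, 1.41, -1.19]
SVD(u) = [[-0.36, -0.90, 0.23],  [-0.56, 0.41, 0.72],  [-0.74, 0.13, -0.65]] @ diag([4.357374216929741, 1.7781974226564456, 0.7193079032611209]) @ [[-0.81, -0.34, -0.48], [-0.13, -0.69, 0.71], [0.57, -0.64, -0.51]]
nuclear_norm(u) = 6.85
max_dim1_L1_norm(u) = 5.53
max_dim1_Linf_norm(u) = 2.32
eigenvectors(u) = [[-0.22, -0.38, 0.48], [-0.50, 0.31, -0.88], [-0.84, 0.87, -0.01]]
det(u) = -5.57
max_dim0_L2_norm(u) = 3.55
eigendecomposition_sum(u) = [[1.07, 0.58, 0.25], [2.4, 1.32, 0.57], [3.99, 2.19, 0.95]] + [[0.72, 0.4, -0.44], [-0.59, -0.33, 0.35], [-1.68, -0.94, 1.01]] + [[-0.20, 0.55, -0.28], [0.36, -1.00, 0.50], [0.0, -0.01, 0.01]]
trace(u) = 3.55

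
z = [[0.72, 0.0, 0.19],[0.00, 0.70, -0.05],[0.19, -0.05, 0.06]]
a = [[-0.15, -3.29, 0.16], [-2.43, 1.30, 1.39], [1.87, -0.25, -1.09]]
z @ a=[[0.25,-2.42,-0.09],[-1.79,0.92,1.03],[0.21,-0.71,-0.1]]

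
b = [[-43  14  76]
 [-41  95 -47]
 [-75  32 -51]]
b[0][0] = -43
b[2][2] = -51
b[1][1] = 95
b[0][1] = 14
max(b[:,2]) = 76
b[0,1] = 14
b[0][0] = -43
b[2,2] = -51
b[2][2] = -51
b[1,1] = 95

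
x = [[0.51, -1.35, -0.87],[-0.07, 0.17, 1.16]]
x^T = [[0.51, -0.07], [-1.35, 0.17], [-0.87, 1.16]]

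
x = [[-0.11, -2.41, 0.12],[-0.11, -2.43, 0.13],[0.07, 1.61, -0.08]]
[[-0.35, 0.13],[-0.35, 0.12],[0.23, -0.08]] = x @ [[0.53, -0.33], [0.14, -0.06], [0.41, -0.45]]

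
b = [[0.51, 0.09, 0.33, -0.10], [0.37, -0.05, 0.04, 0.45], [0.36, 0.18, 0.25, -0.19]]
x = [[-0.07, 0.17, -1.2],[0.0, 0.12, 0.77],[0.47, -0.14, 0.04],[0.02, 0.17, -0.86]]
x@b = [[-0.4, -0.23, -0.32, 0.31], [0.32, 0.13, 0.2, -0.09], [0.20, 0.06, 0.16, -0.12], [-0.24, -0.16, -0.20, 0.24]]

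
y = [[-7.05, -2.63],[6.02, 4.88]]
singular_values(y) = [10.66, 1.74]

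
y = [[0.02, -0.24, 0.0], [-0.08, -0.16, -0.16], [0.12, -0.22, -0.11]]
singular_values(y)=[0.39, 0.16, 0.1]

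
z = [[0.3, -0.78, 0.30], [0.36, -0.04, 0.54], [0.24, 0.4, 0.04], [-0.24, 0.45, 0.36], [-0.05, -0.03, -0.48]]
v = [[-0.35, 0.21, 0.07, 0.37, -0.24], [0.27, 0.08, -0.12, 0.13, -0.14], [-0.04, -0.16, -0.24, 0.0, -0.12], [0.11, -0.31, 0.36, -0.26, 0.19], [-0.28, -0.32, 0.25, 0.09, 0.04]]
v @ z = [[-0.09, 0.47, 0.26], [0.06, -0.2, 0.23], [-0.12, -0.05, -0.05], [0.06, -0.05, -0.30], [-0.16, 0.37, -0.23]]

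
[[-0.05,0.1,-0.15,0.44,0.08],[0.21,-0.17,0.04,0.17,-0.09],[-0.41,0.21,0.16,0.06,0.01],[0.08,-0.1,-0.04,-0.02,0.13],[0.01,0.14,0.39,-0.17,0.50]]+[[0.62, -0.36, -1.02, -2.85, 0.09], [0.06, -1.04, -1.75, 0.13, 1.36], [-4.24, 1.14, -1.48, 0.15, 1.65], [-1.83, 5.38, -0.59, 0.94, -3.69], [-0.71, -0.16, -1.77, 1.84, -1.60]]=[[0.57,-0.26,-1.17,-2.41,0.17], [0.27,-1.21,-1.71,0.30,1.27], [-4.65,1.35,-1.32,0.21,1.66], [-1.75,5.28,-0.63,0.92,-3.56], [-0.70,-0.02,-1.38,1.67,-1.10]]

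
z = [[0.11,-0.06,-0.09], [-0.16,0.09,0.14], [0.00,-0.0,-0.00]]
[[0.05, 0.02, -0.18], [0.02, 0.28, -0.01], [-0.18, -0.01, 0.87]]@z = [[0.00, -0.00, -0.0],[-0.04, 0.02, 0.04],[-0.02, 0.01, 0.01]]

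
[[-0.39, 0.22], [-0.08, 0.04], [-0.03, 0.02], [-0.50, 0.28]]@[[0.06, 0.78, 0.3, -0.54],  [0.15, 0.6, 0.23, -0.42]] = [[0.01, -0.17, -0.07, 0.12],[0.0, -0.04, -0.01, 0.03],[0.0, -0.01, -0.00, 0.01],[0.01, -0.22, -0.09, 0.15]]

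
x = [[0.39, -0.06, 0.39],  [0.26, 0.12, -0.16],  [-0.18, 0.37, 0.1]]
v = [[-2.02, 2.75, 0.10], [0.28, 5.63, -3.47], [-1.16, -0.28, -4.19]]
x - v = [[2.41, -2.81, 0.29], [-0.02, -5.51, 3.31], [0.98, 0.65, 4.29]]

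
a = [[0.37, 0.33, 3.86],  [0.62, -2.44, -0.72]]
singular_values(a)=[4.04, 2.38]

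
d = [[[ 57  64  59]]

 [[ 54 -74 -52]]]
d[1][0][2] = -52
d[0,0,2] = 59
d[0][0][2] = 59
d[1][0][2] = -52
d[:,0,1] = [64, -74]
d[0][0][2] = 59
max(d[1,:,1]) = -74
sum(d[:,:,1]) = -10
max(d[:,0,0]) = 57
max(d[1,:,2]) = -52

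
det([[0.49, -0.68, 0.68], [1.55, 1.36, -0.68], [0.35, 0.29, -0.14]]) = -0.000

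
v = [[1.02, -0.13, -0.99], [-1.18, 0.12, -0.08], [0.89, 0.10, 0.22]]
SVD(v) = [[-0.68, -0.72, 0.13],  [0.60, -0.45, 0.66],  [-0.42, 0.53, 0.74]] @ diag([1.8585223179231338, 0.9099385844438256, 0.1378643040166268]) @ [[-0.96, 0.06, 0.29], [0.29, 0.10, 0.95], [0.03, 0.99, -0.12]]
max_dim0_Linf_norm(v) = 1.18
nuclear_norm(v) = 2.91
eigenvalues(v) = [(0.53+0.72j), (0.53-0.72j), (0.29+0j)]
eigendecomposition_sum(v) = [[(0.5+0.16j),-0.04+0.13j,(-0.45+0.5j)], [-0.55+0.56j,(-0.15-0.14j),(-0.36-0.93j)], [(0.44-0.36j),0.10+0.11j,0.18+0.69j]] + [[0.50-0.16j,(-0.04-0.13j),(-0.45-0.5j)], [(-0.55-0.56j),-0.15+0.14j,-0.36+0.93j], [(0.44+0.36j),0.10-0.11j,0.18-0.69j]] + [[(0.01-0j),-0.06+0.00j,(-0.08+0j)],[-0.08+0.00j,0.43-0.00j,0.63-0.00j],[(0.02-0j),-0.10+0.00j,(-0.14+0j)]]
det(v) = 0.23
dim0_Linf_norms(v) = [1.18, 0.13, 0.99]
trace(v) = 1.36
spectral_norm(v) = 1.86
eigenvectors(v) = [[-0.22-0.43j, (-0.22+0.43j), (-0.13+0j)], [(0.71+0j), (0.71-0j), (0.97+0j)], [(-0.51-0.05j), (-0.51+0.05j), -0.22+0.00j]]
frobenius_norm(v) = 2.07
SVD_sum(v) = [[1.21,  -0.08,  -0.37], [-1.06,  0.07,  0.32], [0.75,  -0.05,  -0.22]] + [[-0.19,-0.07,-0.62], [-0.12,-0.04,-0.39], [0.14,0.05,0.46]] + [[0.0, 0.02, -0.0], [0.00, 0.09, -0.01], [0.00, 0.1, -0.01]]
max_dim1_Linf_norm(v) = 1.18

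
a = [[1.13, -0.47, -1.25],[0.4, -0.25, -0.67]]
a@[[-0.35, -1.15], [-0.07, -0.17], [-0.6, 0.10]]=[[0.39, -1.34], [0.28, -0.48]]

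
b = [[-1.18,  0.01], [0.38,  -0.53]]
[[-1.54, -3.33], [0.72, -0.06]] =b@[[1.3, 2.84], [-0.43, 2.15]]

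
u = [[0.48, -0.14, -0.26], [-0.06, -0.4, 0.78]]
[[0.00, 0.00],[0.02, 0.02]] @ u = [[0.00,0.00,0.0],  [0.01,-0.01,0.01]]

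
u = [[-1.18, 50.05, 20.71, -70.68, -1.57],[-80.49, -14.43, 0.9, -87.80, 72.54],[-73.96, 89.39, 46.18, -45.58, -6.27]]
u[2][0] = -73.96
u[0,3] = -70.68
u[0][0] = -1.18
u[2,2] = 46.18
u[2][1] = 89.39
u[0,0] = -1.18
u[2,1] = 89.39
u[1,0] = -80.49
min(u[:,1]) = -14.43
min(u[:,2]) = 0.9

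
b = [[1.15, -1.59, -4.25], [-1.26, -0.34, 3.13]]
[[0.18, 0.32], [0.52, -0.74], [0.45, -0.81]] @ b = [[-0.20, -0.4, 0.24], [1.53, -0.58, -4.53], [1.54, -0.44, -4.45]]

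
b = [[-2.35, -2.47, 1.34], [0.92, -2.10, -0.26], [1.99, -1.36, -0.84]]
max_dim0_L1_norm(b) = 5.93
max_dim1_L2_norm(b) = 3.66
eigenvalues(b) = [(-2.64+0.96j), (-2.64-0.96j), (-0+0j)]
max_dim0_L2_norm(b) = 3.52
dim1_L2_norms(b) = [3.66, 2.31, 2.55]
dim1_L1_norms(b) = [6.16, 3.28, 4.19]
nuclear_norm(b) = 7.09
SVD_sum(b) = [[-2.38, -2.44, 1.35], [-0.46, -0.47, 0.26], [0.45, 0.46, -0.26]] + [[0.03, -0.03, -0.01], [1.38, -1.63, -0.52], [1.54, -1.82, -0.58]] + [[-0.0,-0.0,-0.0], [0.00,0.0,0.00], [-0.0,-0.00,-0.0]]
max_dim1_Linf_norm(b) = 2.47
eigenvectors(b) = [[0.27-0.43j, 0.27+0.43j, (0.43+0j)], [(-0.5-0.16j), (-0.5+0.16j), (0.08+0j)], [-0.68+0.00j, -0.68-0.00j, (0.9+0j)]]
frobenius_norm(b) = 5.03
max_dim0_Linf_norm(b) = 2.47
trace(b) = -5.29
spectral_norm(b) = 3.79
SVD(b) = [[-0.97,-0.01,0.26], [-0.19,-0.67,-0.72], [0.18,-0.75,0.64]] @ diag([3.7944899292871748, 3.2954731183725174, 0.0017614262206029436]) @ [[0.65, 0.67, -0.37],  [-0.63, 0.74, 0.24],  [-0.43, -0.08, -0.90]]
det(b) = -0.02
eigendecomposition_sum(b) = [[-1.17+0.15j, (-1.24-1.37j), (0.67+0.05j)],[(0.46+1.13j), -1.05+1.59j, -0.13-0.68j],[(1+1.22j), -0.68+2.35j, (-0.42-0.79j)]] + [[-1.17-0.15j, (-1.24+1.37j), 0.67-0.05j], [0.46-1.13j, (-1.05-1.59j), (-0.13+0.68j)], [(1-1.22j), -0.68-2.35j, (-0.42+0.79j)]] + [[-0.00+0.00j, 0.00-0.00j, (-0+0j)], [-0.00+0.00j, -0j, -0.00+0.00j], [(-0+0j), -0j, (-0+0j)]]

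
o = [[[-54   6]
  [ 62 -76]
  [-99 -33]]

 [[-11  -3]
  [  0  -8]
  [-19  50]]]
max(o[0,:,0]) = 62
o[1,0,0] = -11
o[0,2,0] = -99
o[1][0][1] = -3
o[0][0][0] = -54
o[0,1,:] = [62, -76]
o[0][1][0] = 62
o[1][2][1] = 50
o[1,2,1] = 50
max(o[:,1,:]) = 62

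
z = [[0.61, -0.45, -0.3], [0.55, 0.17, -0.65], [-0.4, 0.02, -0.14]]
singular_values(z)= [1.1, 0.53, 0.31]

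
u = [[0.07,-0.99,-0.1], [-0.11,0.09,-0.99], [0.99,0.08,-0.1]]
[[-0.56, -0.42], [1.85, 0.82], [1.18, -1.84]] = u@[[0.93, -1.95], [0.82, 0.35], [-1.90, -0.58]]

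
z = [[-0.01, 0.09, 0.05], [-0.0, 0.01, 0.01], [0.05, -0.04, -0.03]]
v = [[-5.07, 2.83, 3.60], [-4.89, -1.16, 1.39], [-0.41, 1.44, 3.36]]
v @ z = [[0.23, -0.57, -0.33], [0.12, -0.51, -0.3], [0.17, -0.16, -0.11]]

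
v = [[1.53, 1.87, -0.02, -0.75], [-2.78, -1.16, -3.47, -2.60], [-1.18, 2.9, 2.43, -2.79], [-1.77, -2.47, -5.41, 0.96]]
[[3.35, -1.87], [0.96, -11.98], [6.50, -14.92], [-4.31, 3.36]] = v@[[0.1,1.79], [1.29,-1.13], [-0.01,-0.10], [-1.04,3.33]]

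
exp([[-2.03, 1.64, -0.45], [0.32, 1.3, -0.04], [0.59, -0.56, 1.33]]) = [[0.21, 2.03, -0.56], [0.34, 4.14, -0.27], [0.53, -1.36, 3.62]]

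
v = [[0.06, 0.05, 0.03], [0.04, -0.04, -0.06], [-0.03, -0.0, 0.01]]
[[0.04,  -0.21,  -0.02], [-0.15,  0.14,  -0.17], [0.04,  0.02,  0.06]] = v @ [[-1.03, -1.55, -1.36], [1.64, -0.58, 0.04], [0.71, -2.92, 1.88]]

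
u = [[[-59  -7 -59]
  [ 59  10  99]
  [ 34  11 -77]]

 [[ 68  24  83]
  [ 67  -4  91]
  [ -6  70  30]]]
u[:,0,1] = [-7, 24]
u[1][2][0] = -6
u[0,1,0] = 59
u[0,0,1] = -7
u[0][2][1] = 11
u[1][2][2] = 30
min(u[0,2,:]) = -77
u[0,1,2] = 99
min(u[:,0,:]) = -59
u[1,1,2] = 91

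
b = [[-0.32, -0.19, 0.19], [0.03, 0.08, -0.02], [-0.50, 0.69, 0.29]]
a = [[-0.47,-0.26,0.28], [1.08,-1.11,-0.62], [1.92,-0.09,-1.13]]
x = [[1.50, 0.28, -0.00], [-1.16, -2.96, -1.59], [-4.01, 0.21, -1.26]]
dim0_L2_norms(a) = [2.25, 1.14, 1.32]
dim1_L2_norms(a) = [0.61, 1.67, 2.23]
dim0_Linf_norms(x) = [4.01, 2.96, 1.59]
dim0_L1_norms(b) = [0.85, 0.96, 0.5]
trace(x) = -2.72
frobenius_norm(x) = 5.72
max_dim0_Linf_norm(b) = 0.69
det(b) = -0.00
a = x @ b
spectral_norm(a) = 2.68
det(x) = 7.47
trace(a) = -2.71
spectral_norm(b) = 0.91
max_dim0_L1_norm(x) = 6.67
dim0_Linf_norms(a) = [1.92, 1.11, 1.13]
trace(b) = 0.05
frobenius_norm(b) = 1.00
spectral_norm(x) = 4.86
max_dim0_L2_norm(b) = 0.72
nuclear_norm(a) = 3.65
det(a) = -0.00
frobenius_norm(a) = 2.85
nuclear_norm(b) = 1.32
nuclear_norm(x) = 8.34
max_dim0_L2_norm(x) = 4.44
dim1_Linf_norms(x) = [1.5, 2.96, 4.01]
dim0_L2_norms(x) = [4.44, 2.98, 2.03]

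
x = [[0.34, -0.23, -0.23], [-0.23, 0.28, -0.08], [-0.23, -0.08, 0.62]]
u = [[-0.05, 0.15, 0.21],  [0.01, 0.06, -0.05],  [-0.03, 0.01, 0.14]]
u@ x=[[-0.10, 0.04, 0.13], [0.00, 0.02, -0.04], [-0.04, -0.00, 0.09]]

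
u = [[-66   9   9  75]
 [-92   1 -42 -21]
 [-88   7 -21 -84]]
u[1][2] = -42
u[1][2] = -42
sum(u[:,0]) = -246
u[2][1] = 7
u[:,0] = [-66, -92, -88]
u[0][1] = 9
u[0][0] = -66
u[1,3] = -21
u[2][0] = -88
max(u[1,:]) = 1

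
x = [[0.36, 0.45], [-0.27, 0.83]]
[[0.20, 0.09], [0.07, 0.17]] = x @ [[0.32, -0.0], [0.19, 0.21]]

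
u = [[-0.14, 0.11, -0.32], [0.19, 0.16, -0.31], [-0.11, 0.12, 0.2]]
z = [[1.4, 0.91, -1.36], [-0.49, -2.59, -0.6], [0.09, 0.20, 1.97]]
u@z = [[-0.28, -0.48, -0.51], [0.16, -0.3, -0.97], [-0.19, -0.37, 0.47]]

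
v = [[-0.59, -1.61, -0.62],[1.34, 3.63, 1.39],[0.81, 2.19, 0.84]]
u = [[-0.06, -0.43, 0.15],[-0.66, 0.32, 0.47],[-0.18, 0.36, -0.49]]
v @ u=[[1.21, -0.48, -0.54], [-2.73, 1.09, 1.23], [-1.65, 0.65, 0.74]]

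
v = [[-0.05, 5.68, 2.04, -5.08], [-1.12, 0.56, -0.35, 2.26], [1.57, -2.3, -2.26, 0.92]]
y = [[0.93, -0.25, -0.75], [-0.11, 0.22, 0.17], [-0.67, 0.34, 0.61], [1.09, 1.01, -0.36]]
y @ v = [[-0.94, 6.87, 3.68, -5.98], [0.03, -0.89, -0.69, 1.21], [0.61, -5.02, -2.86, 4.73], [-1.75, 7.58, 2.68, -3.59]]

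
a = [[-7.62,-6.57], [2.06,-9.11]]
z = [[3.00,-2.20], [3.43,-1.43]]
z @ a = [[-27.39, 0.33], [-29.08, -9.51]]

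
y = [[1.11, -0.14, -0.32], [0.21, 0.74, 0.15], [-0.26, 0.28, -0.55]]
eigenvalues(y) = [-0.63, 1.02, 0.92]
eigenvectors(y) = [[-0.17, 0.80, 0.62], [0.13, 0.59, 0.78], [-0.98, -0.03, 0.04]]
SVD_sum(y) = [[1.13,-0.11,-0.21],[0.10,-0.01,-0.02],[-0.18,0.02,0.03]] + [[-0.00, -0.02, 0.00], [0.06, 0.74, -0.05], [0.03, 0.29, -0.02]] + [[-0.02, -0.01, -0.11], [0.04, 0.01, 0.22], [-0.11, -0.03, -0.56]]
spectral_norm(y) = 1.18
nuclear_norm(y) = 2.60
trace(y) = 1.30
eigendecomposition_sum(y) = [[-0.02, 0.02, -0.1], [0.01, -0.02, 0.08], [-0.1, 0.11, -0.6]] + [[2.37,  -1.87,  -0.66], [1.75,  -1.38,  -0.49], [-0.08,  0.06,  0.02]] + [[-1.25,  1.71,  0.45],[-1.56,  2.13,  0.56],[-0.08,  0.10,  0.03]]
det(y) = -0.59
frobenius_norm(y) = 1.55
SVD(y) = [[-0.98, 0.03, 0.18], [-0.09, -0.93, -0.35], [0.15, -0.36, 0.92]] @ diag([1.176914313414087, 0.7994879297539719, 0.6264916193044859]) @ [[-0.98, 0.1, 0.18],[-0.09, -0.99, 0.06],[-0.19, -0.05, -0.98]]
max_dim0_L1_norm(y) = 1.58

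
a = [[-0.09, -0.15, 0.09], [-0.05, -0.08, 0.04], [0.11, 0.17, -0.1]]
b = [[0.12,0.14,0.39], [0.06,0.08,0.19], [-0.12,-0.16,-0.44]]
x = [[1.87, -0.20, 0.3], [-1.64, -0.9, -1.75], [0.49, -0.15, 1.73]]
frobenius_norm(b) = 0.68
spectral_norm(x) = 3.29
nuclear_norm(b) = 0.70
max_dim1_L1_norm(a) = 0.38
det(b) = -0.00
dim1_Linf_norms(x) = [1.87, 1.75, 1.73]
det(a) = 0.00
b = a @ x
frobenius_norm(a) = 0.32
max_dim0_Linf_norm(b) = 0.44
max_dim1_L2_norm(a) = 0.23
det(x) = -3.59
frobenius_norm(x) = 3.67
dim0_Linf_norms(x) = [1.87, 0.9, 1.75]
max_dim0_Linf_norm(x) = 1.87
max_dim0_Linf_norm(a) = 0.17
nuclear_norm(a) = 0.33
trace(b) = -0.24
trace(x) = 2.70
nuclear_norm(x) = 5.48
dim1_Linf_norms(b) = [0.39, 0.19, 0.44]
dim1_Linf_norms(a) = [0.15, 0.08, 0.17]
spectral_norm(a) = 0.32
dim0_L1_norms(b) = [0.3, 0.38, 1.02]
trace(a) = -0.27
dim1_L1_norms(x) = [2.37, 4.29, 2.37]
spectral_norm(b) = 0.68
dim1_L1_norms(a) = [0.33, 0.17, 0.38]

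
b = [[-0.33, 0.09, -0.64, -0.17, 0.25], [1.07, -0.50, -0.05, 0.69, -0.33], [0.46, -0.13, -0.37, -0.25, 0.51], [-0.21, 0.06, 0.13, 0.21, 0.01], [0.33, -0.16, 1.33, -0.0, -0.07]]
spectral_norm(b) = 1.70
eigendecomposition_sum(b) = [[(-0.1+0.24j),(0.05-0.06j),(-0.31-0.39j),(-0.11-0.04j),(0.17+0.2j)],  [0.76-0.40j,-0.25+0.05j,-0.03+1.64j,0.18+0.33j,-0.01-0.88j],  [0.16+0.08j,-0.04-0.04j,-0.28+0.20j,-0.03+0.07j,0.15-0.11j],  [(-0.09+0.04j),0.03-0.00j,0.02-0.18j,(-0.02-0.04j),(-0.01+0.1j)],  [0.03-0.29j,-0.03+0.08j,(0.46+0.31j),0.13+0.01j,(-0.25-0.16j)]] + [[(-0.1-0.24j), (0.05+0.06j), (-0.31+0.39j), (-0.11+0.04j), 0.17-0.20j], [0.76+0.40j, (-0.25-0.05j), (-0.03-1.64j), 0.18-0.33j, -0.01+0.88j], [0.16-0.08j, -0.04+0.04j, (-0.28-0.2j), -0.03-0.07j, (0.15+0.11j)], [-0.09-0.04j, 0.03+0.00j, (0.02+0.18j), (-0.02+0.04j), (-0.01-0.1j)], [(0.03+0.29j), (-0.03-0.08j), 0.46-0.31j, 0.13-0.01j, -0.25+0.16j]] + [[-0.10-0.00j, -0.02-0.00j, 0.04+0.00j, (0.02-0j), (-0.04-0j)],[-0.31-0.00j, -0.06-0.00j, 0.13+0.00j, (0.06-0j), (-0.13-0j)],[(-0.01-0j), (-0-0j), 0.01+0.00j, -0j, (-0.01-0j)],[-0.00-0.00j, (-0-0j), 0j, -0j, -0.00-0.00j],[0.00+0.00j, 0.00+0.00j, -0.00-0.00j, (-0+0j), 0.00+0.00j]] + [[(-0.06-0j), 0.02-0.00j, (-0.05+0j), 0.10+0.00j, (-0.07-0j)],[(-0.14-0j), 0.04-0.00j, -0.13+0.00j, 0.25+0.00j, (-0.18-0j)],[0.20+0.00j, -0.07+0.00j, 0.19-0.00j, (-0.36-0j), (0.26+0j)],[0.10+0.00j, (-0.03+0j), 0.09-0.00j, (-0.18-0j), (0.13+0j)],[0.43+0.00j, (-0.14+0j), 0.40-0.00j, -0.77-0.00j, 0.56+0.00j]] + [[(0.02+0j), -0.01+0.00j, -0.00-0.00j, -0.08-0.00j, 0.02+0.00j], [-0.01-0.00j, -0j, 0j, 0.03+0.00j, -0.01-0.00j], [(-0.05-0j), (0.02-0j), 0j, (0.18+0j), -0.04-0.00j], [(-0.13-0j), (0.04-0j), 0.00+0.00j, 0.42+0.00j, (-0.1-0j)], [-0.16-0.00j, (0.05-0j), 0.00+0.00j, 0.52+0.00j, (-0.12-0j)]]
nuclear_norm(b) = 4.07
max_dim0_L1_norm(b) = 2.52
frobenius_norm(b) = 2.30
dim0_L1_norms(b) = [2.4, 0.94, 2.52, 1.32, 1.17]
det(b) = -0.02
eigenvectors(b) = [[(-0.21+0.17j), -0.21-0.17j, -0.31+0.00j, (0.11+0j), (-0.11+0j)], [(0.89+0j), 0.89-0.00j, -0.95+0.00j, 0.27+0.00j, 0.04+0.00j], [(0.11+0.15j), 0.11-0.15j, -0.04+0.00j, (-0.4+0j), (0.25+0j)], [(-0.1-0.01j), -0.10+0.01j, -0.01+0.00j, -0.19+0.00j, (0.6+0j)], [(0.17-0.25j), (0.17+0.25j), (0.01+0j), -0.85+0.00j, (0.75+0j)]]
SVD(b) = [[-0.45, -0.11, -0.07, -0.27, 0.84], [0.54, -0.78, 0.23, -0.08, 0.18], [-0.11, -0.37, -0.86, -0.22, -0.24], [0.01, 0.13, 0.26, -0.93, -0.25], [0.70, 0.48, -0.36, -0.12, 0.37]] @ diag([1.7040510706074243, 1.33961233583486, 0.7440833245508339, 0.22281847576342462, 0.06197315083650657]) @ [[0.53,-0.24,0.72,0.28,-0.23], [-0.62,0.27,0.67,-0.30,0.01], [-0.4,0.08,-0.13,0.6,-0.68], [0.22,0.05,-0.11,-0.68,-0.69], [-0.34,-0.93,-0.01,-0.14,-0.04]]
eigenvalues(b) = [(-0.9+0.29j), (-0.9-0.29j), (-0.15+0j), (0.56+0j), (0.32+0j)]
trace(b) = -1.06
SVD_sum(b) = [[-0.41, 0.18, -0.55, -0.22, 0.18], [0.49, -0.22, 0.67, 0.26, -0.21], [-0.10, 0.04, -0.13, -0.05, 0.04], [0.01, -0.01, 0.02, 0.01, -0.01], [0.64, -0.29, 0.86, 0.34, -0.28]] + [[0.09, -0.04, -0.10, 0.04, -0.0], [0.65, -0.28, -0.70, 0.31, -0.01], [0.31, -0.13, -0.33, 0.15, -0.00], [-0.11, 0.05, 0.11, -0.05, 0.0], [-0.4, 0.17, 0.43, -0.19, 0.01]] + [[0.02, -0.00, 0.01, -0.03, 0.03], [-0.07, 0.01, -0.02, 0.10, -0.12], [0.26, -0.05, 0.08, -0.38, 0.44], [-0.08, 0.02, -0.02, 0.11, -0.13], [0.11, -0.02, 0.03, -0.16, 0.18]] + [[-0.01, -0.00, 0.01, 0.04, 0.04], [-0.0, -0.0, 0.00, 0.01, 0.01], [-0.01, -0.0, 0.01, 0.03, 0.03], [-0.05, -0.01, 0.02, 0.14, 0.14], [-0.01, -0.0, 0.0, 0.02, 0.02]] + [[-0.02, -0.05, -0.0, -0.01, -0.0], [-0.0, -0.01, -0.0, -0.00, -0.00], [0.01, 0.01, 0.0, 0.0, 0.00], [0.01, 0.01, 0.00, 0.00, 0.0], [-0.01, -0.02, -0.00, -0.0, -0.00]]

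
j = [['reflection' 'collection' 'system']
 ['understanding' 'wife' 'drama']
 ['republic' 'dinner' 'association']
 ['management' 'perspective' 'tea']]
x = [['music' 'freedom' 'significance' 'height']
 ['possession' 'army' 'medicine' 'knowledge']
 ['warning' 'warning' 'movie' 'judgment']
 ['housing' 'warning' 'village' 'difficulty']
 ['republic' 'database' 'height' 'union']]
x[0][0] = 'music'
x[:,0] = ['music', 'possession', 'warning', 'housing', 'republic']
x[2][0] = 'warning'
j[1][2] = 'drama'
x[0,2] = 'significance'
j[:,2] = ['system', 'drama', 'association', 'tea']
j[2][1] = 'dinner'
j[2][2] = 'association'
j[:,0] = ['reflection', 'understanding', 'republic', 'management']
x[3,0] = 'housing'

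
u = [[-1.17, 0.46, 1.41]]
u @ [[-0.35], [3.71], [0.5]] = [[2.82]]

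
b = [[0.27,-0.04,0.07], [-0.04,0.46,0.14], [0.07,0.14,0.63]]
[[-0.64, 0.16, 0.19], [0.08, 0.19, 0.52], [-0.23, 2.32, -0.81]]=b @ [[-2.34, -0.55, 1.46], [0.01, -0.82, 1.81], [-0.11, 3.92, -1.85]]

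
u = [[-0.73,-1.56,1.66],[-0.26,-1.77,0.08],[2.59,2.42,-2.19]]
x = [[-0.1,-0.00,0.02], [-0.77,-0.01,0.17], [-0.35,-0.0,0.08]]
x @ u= [[0.12, 0.2, -0.21], [1.01, 1.63, -1.65], [0.46, 0.74, -0.76]]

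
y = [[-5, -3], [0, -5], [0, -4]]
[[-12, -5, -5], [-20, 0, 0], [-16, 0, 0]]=y@ [[0, 1, 1], [4, 0, 0]]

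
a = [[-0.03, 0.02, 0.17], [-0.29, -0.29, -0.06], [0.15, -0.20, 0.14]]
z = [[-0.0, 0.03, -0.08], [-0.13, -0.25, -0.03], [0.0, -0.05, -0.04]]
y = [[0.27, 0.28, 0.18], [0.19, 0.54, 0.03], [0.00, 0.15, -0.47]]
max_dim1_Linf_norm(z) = 0.25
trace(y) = 0.34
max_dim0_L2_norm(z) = 0.26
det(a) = 0.02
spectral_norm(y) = 0.69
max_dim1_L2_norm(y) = 0.57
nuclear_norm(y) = 1.32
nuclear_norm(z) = 0.40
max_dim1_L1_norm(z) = 0.41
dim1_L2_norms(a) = [0.17, 0.41, 0.29]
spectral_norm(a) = 0.42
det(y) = -0.04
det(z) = -0.00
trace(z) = -0.29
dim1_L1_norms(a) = [0.22, 0.64, 0.49]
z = a @ y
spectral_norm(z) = 0.29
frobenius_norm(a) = 0.53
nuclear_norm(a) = 0.87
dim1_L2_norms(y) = [0.43, 0.57, 0.49]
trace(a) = -0.18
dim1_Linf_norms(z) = [0.08, 0.25, 0.05]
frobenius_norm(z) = 0.30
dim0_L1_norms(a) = [0.47, 0.51, 0.37]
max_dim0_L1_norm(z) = 0.33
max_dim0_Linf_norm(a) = 0.29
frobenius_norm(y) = 0.87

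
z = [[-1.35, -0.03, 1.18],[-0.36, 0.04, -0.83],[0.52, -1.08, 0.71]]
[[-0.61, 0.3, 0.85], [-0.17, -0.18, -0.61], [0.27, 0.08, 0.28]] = z@[[0.46,-0.02,0.01], [-0.02,0.07,0.23], [0.01,0.23,0.74]]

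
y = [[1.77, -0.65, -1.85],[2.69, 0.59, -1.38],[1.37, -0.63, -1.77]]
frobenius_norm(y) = 4.68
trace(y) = 0.59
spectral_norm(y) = 4.48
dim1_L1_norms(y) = [4.27, 4.66, 3.77]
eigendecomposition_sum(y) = [[(0.65-0j), (-0.12+0j), (-0.9+0j)], [(-0.35+0j), 0.06-0.00j, 0.49-0.00j], [(0.96-0j), -0.18+0.00j, -1.33+0.00j]] + [[0.56+0.88j, (-0.27+0.08j), -0.48-0.57j], [1.52-1.49j, 0.26+0.50j, (-0.93+1.19j)], [0.20+0.83j, -0.23-0.01j, -0.22-0.57j]] + [[(0.56-0.88j), -0.27-0.08j, (-0.48+0.57j)], [1.52+1.49j, (0.26-0.5j), (-0.93-1.19j)], [0.20-0.83j, -0.23+0.01j, (-0.22+0.57j)]]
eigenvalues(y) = [(-0.61+0j), (0.6+0.81j), (0.6-0.81j)]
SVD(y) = [[-0.58, 0.41, -0.70], [-0.65, -0.76, 0.09], [-0.5, 0.51, 0.7]] @ diag([4.476637957299678, 1.3499245764566645, 0.10303512576822356]) @ [[-0.77,  0.07,  0.63], [-0.45,  -0.77,  -0.46], [-0.46,  0.64,  -0.62]]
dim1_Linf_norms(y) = [1.85, 2.69, 1.77]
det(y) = -0.62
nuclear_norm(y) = 5.93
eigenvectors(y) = [[0.54+0.00j, (0.09-0.4j), (0.09+0.4j)],  [(-0.29+0j), (-0.84+0j), -0.84-0.00j],  [0.79+0.00j, (0.17-0.29j), 0.17+0.29j]]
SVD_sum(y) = [[1.99, -0.18, -1.64], [2.24, -0.2, -1.84], [1.71, -0.15, -1.41]] + [[-0.25,-0.43,-0.26], [0.46,0.78,0.47], [-0.31,-0.53,-0.32]] + [[0.03, -0.05, 0.05], [-0.0, 0.01, -0.01], [-0.03, 0.05, -0.05]]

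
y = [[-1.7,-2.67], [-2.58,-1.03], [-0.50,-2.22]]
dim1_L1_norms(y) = [4.37, 3.61, 2.72]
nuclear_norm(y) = 6.19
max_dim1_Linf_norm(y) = 2.67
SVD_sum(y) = [[-1.99, -2.43], [-1.54, -1.88], [-1.29, -1.57]] + [[0.29, -0.24], [-1.04, 0.85], [0.79, -0.65]]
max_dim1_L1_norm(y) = 4.37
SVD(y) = [[-0.7, 0.22],  [-0.54, -0.78],  [-0.46, 0.59]] @ diag([4.464092810594962, 1.7281421753994606]) @ [[0.63, 0.77], [0.77, -0.63]]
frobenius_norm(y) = 4.79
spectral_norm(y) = 4.46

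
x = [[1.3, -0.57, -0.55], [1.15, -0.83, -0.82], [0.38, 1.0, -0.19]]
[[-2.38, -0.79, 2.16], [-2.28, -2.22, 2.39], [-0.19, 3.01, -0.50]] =x @ [[-1.59, 1.40, 1.03], [0.44, 2.82, -0.98], [0.11, 1.82, -0.48]]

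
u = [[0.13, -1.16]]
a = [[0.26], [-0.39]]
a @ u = [[0.03, -0.30], [-0.05, 0.45]]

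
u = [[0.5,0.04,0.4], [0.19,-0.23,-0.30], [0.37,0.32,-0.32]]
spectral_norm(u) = 0.68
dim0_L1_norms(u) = [1.06, 0.59, 1.02]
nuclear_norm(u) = 1.62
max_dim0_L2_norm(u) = 0.65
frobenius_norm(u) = 0.97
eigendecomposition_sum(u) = [[0.57+0.00j, (0.1+0j), (0.2+0j)], [0.04+0.00j, 0.01+0.00j, 0.02+0.00j], [(0.23+0j), 0.04+0.00j, (0.08+0j)]] + [[-0.04+0.00j, (-0.03-0.09j), (0.1+0.01j)], [0.07+0.06j, (-0.12+0.21j), -0.16-0.20j], [(0.07-0.04j), 0.14+0.15j, -0.20+0.07j]] + [[-0.04-0.00j,-0.03+0.09j,(0.1-0.01j)], [0.07-0.06j,(-0.12-0.21j),-0.16+0.20j], [(0.07+0.04j),0.14-0.15j,-0.20-0.07j]]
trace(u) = -0.05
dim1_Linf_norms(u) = [0.5, 0.3, 0.37]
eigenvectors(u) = [[0.93+0.00j, (-0.19+0.21j), -0.19-0.21j], [(0.07+0j), 0.74+0.00j, 0.74-0.00j], [0.37+0.00j, 0.19-0.59j, (0.19+0.59j)]]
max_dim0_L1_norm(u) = 1.06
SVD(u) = [[-0.82, 0.54, -0.21], [-0.09, -0.48, -0.87], [-0.57, -0.69, 0.44]] @ diag([0.6756296840806766, 0.5930703113162017, 0.35226713702011553]) @ [[-0.94, -0.29, -0.17], [-0.13, -0.15, 0.98], [-0.31, 0.95, 0.11]]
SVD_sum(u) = [[0.52, 0.16, 0.1], [0.06, 0.02, 0.01], [0.36, 0.11, 0.07]] + [[-0.04, -0.05, 0.31], [0.04, 0.04, -0.28], [0.06, 0.06, -0.4]] + [[0.02, -0.07, -0.01], [0.09, -0.29, -0.03], [-0.05, 0.15, 0.02]]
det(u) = 0.14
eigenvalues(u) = [(0.66+0j), (-0.36+0.29j), (-0.36-0.29j)]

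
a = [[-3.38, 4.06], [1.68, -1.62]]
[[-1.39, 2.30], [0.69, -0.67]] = a @ [[0.41, 0.76], [0.00, 1.20]]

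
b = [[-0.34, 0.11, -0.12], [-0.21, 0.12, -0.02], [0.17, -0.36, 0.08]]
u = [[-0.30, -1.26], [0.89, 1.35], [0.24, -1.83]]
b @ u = [[0.17,  0.80], [0.16,  0.46], [-0.35,  -0.85]]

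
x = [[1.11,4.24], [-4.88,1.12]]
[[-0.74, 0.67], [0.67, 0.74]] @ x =[[-4.09, -2.39], [-2.87, 3.67]]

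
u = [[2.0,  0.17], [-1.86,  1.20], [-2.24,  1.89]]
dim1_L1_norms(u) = [2.17, 3.06, 4.13]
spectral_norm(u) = 3.99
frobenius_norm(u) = 4.19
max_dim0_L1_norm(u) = 6.1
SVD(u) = [[-0.42, -0.89], [0.55, -0.11], [0.72, -0.43]] @ diag([3.990588810766762, 1.262299862704232]) @ [[-0.87, 0.49], [-0.49, -0.87]]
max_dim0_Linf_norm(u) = 2.24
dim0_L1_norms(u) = [6.1, 3.26]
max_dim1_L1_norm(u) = 4.13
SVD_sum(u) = [[1.45,  -0.81],[-1.93,  1.08],[-2.51,  1.41]] + [[0.55, 0.98], [0.07, 0.12], [0.27, 0.48]]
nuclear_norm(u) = 5.25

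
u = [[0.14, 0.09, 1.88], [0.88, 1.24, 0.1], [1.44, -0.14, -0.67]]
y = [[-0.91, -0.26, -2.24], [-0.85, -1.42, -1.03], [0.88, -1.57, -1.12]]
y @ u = [[-3.58,  -0.09,  -0.24],[-2.85,  -1.69,  -1.05],[-2.87,  -1.71,  2.25]]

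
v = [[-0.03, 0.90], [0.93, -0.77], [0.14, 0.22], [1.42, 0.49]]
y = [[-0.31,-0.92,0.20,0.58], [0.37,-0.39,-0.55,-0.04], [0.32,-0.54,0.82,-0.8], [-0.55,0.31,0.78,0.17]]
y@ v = [[0.01, 0.76],[-0.51, 0.49],[-1.53, 0.49],[0.66, -0.48]]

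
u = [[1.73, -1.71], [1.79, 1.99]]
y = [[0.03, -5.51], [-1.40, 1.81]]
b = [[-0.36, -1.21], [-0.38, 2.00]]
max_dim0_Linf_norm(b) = 2.0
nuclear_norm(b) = 2.85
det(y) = -7.66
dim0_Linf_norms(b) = [0.38, 2.0]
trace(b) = 1.64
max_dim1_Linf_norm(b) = 2.0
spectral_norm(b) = 2.34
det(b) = -1.18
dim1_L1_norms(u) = [3.44, 3.78]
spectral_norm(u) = 2.69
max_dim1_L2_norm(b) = 2.04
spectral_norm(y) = 5.82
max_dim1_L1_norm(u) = 3.78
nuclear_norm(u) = 5.11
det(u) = 6.50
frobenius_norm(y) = 5.97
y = u @ b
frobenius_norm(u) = 3.62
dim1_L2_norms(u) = [2.43, 2.68]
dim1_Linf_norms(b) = [1.21, 2.0]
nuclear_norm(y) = 7.14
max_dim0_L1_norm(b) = 3.21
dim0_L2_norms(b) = [0.52, 2.34]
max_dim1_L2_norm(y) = 5.51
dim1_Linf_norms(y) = [5.51, 1.81]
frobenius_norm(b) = 2.40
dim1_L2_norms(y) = [5.51, 2.29]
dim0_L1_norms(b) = [0.74, 3.21]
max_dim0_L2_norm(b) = 2.34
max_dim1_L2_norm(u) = 2.68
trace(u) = 3.72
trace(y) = 1.84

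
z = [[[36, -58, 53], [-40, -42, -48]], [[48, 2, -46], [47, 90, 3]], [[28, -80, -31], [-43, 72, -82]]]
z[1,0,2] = -46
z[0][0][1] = -58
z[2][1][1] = 72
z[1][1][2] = 3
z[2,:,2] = [-31, -82]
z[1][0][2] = -46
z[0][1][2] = -48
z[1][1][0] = 47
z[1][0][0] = 48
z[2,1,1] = 72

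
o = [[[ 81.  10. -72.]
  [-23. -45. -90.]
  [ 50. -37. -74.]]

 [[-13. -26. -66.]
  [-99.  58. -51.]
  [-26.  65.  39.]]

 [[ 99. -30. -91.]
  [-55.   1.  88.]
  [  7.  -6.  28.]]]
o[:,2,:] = [[50.0, -37.0, -74.0], [-26.0, 65.0, 39.0], [7.0, -6.0, 28.0]]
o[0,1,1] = -45.0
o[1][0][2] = -66.0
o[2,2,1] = -6.0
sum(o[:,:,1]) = -10.0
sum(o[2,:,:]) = 41.0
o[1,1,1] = 58.0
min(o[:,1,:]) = -99.0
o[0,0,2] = -72.0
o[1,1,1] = 58.0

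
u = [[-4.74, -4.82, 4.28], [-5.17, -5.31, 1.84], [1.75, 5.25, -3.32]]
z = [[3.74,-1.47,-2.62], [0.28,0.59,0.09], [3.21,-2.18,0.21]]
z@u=[[-14.71, -23.98, 22.00], [-4.22, -4.01, 1.99], [-3.58, -2.79, 9.03]]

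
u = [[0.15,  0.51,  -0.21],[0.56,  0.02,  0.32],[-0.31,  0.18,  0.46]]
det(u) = -0.212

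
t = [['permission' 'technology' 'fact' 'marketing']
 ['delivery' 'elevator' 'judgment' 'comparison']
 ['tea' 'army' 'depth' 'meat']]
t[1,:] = ['delivery', 'elevator', 'judgment', 'comparison']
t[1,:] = ['delivery', 'elevator', 'judgment', 'comparison']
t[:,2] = ['fact', 'judgment', 'depth']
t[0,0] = 'permission'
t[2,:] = ['tea', 'army', 'depth', 'meat']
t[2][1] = 'army'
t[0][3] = 'marketing'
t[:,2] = ['fact', 'judgment', 'depth']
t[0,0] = 'permission'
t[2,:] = ['tea', 'army', 'depth', 'meat']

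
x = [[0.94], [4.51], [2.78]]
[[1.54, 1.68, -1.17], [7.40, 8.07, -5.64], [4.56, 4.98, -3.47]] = x @ [[1.64, 1.79, -1.25]]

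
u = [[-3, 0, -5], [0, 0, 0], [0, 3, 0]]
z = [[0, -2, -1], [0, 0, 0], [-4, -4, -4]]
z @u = [[0, -3, 0], [0, 0, 0], [12, -12, 20]]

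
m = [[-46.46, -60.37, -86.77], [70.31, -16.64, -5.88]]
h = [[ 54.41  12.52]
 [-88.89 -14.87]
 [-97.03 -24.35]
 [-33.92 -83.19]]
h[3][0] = -33.92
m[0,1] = -60.37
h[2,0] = -97.03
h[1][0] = -88.89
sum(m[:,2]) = -92.64999999999999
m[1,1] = -16.64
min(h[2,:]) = -97.03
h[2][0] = -97.03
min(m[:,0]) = -46.46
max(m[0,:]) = -46.46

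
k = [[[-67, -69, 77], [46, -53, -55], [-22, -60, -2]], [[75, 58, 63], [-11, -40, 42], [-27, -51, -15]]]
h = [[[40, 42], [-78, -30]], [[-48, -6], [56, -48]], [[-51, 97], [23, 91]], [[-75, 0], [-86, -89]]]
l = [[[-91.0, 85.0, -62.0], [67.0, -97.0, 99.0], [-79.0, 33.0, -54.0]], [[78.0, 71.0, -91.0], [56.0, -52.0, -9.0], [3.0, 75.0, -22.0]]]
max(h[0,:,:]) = 42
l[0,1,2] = 99.0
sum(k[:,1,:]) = -71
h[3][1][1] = -89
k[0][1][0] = 46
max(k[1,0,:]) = 75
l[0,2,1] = 33.0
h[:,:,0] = [[40, -78], [-48, 56], [-51, 23], [-75, -86]]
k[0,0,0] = -67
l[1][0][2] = -91.0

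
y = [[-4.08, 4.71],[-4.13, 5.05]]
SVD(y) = [[-0.69, -0.72], [-0.72, 0.69]] @ diag([9.020731661828503, 0.12767257060460613]) @ [[0.64, -0.77],[0.77, 0.64]]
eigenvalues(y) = [-0.69, 1.66]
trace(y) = 0.97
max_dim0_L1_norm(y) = 9.76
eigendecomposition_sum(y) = [[-1.69, 1.39], [-1.21, 1.00]] + [[-2.39, 3.32], [-2.92, 4.05]]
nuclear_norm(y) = 9.15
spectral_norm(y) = 9.02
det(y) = -1.15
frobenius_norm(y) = 9.02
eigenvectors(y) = [[-0.81,-0.63], [-0.58,-0.77]]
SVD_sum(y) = [[-4.01,4.77], [-4.20,4.99]] + [[-0.07, -0.06], [0.07, 0.06]]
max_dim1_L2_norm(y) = 6.52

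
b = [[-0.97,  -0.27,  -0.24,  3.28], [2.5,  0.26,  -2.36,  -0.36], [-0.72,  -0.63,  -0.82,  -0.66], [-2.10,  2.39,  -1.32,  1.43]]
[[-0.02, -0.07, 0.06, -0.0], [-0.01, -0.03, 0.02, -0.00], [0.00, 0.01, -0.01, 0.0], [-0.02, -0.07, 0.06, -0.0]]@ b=[[-0.2, -0.05, 0.12, -0.08], [-0.08, -0.02, 0.06, -0.04], [0.03, 0.01, -0.02, 0.00], [-0.2, -0.05, 0.12, -0.08]]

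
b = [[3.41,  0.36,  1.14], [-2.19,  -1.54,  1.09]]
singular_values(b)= [4.23, 1.88]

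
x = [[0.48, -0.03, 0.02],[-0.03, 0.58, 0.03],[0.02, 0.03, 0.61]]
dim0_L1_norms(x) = [0.53, 0.64, 0.66]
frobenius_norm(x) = 0.97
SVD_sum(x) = [[0.00,0.00,0.01],[0.00,0.17,0.28],[0.01,0.28,0.46]] + [[0.07,-0.16,0.1], [-0.16,0.37,-0.22], [0.10,-0.22,0.14]] + [[0.41, 0.13, -0.08], [0.13, 0.04, -0.03], [-0.08, -0.03, 0.02]]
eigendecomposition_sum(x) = [[0.41, 0.13, -0.08],  [0.13, 0.04, -0.03],  [-0.08, -0.03, 0.02]] + [[0.07, -0.16, 0.10], [-0.16, 0.37, -0.22], [0.1, -0.22, 0.14]] + [[0.0, 0.00, 0.01], [0.00, 0.17, 0.28], [0.01, 0.28, 0.46]]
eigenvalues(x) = [0.47, 0.58, 0.63]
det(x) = 0.17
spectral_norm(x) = 0.63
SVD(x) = [[0.01, -0.35, -0.94],[0.52, 0.8, -0.3],[0.85, -0.48, 0.19]] @ diag([0.628552941376876, 0.5751074052726364, 0.4663396533504872]) @ [[0.01, 0.52, 0.85], [-0.35, 0.8, -0.48], [-0.94, -0.30, 0.19]]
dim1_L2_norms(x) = [0.48, 0.58, 0.61]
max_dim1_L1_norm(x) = 0.66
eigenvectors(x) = [[-0.94, -0.35, 0.01], [-0.3, 0.8, 0.52], [0.19, -0.48, 0.85]]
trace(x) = 1.67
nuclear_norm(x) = 1.67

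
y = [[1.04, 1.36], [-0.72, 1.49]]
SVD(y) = [[0.73, 0.68], [0.68, -0.73]] @ diag([2.02881195748517, 1.2464437577224232]) @ [[0.13,0.99], [0.99,-0.13]]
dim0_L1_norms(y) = [1.76, 2.85]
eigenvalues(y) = [(1.27+0.96j), (1.27-0.96j)]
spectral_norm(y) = 2.03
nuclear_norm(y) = 3.28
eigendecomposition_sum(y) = [[0.52+0.63j,(0.68-0.89j)], [-0.36+0.47j,0.74+0.33j]] + [[(0.52-0.63j), 0.68+0.89j], [(-0.36-0.47j), 0.74-0.33j]]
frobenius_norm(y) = 2.38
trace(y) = 2.53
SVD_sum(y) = [[0.2,1.47], [0.19,1.37]] + [[0.84,  -0.11], [-0.91,  0.12]]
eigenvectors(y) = [[0.81+0.00j, (0.81-0j)], [(0.13+0.57j), (0.13-0.57j)]]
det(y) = 2.53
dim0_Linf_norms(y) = [1.04, 1.49]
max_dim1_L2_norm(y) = 1.71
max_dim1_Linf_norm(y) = 1.49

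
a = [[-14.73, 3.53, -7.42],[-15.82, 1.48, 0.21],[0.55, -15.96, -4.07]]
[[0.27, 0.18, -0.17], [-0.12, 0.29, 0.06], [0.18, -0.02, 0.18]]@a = [[-6.92, 3.93, -1.27], [-2.79, -0.95, 0.71], [-2.24, -2.27, -2.07]]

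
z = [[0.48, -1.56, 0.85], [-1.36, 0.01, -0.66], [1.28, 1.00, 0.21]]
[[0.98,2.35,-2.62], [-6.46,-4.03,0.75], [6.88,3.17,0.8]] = z @[[2.73, 1.90, -1.82],[2.50, 0.28, 2.57],[4.20, 2.2, 2.66]]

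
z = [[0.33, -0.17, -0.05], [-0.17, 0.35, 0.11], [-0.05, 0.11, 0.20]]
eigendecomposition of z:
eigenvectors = [[-0.63, 0.70, -0.34], [0.71, 0.34, -0.62], [0.32, 0.63, 0.71]]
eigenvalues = [0.55, 0.2, 0.13]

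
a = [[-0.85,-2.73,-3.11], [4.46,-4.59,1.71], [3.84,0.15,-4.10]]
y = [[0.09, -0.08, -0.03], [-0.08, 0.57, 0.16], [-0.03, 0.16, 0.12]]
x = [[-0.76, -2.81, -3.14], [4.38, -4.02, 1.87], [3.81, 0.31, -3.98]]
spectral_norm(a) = 7.12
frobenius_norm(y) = 0.64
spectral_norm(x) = 6.73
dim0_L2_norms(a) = [5.95, 5.34, 5.42]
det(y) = 0.00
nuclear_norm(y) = 0.78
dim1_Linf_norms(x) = [3.14, 4.38, 3.98]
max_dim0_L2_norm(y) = 0.6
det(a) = -140.52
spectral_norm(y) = 0.63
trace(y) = 0.78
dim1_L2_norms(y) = [0.12, 0.6, 0.2]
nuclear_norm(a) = 16.18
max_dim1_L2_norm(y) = 0.6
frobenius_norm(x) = 9.36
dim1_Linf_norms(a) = [3.11, 4.59, 4.1]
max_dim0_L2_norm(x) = 5.85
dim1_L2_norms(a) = [4.22, 6.62, 5.62]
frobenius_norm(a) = 9.66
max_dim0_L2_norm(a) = 5.95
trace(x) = -8.76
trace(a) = -9.54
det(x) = -133.08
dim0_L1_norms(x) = [8.95, 7.14, 8.99]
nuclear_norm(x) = 15.78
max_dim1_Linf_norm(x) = 4.38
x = a + y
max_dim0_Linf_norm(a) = 4.59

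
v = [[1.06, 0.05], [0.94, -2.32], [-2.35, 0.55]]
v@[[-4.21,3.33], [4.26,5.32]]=[[-4.25, 3.80], [-13.84, -9.21], [12.24, -4.90]]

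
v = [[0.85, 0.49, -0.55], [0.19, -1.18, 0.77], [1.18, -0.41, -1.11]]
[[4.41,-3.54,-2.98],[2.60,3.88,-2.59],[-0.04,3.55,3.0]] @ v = [[-0.44, 7.56, -1.84], [-0.11, -2.24, 4.43], [4.18, -5.44, -0.57]]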